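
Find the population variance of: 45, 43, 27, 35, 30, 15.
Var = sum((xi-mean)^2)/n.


Mean = 32.5000
Squared deviations: 156.2500, 110.2500, 30.2500, 6.2500, 6.2500, 306.2500
Sum = 615.5000
Variance = 615.5000/6 = 102.5833

Variance = 102.5833


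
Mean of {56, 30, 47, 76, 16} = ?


Sum = 56 + 30 + 47 + 76 + 16 = 225
n = 5
Mean = 225/5 = 45.0000

Mean = 45.0000


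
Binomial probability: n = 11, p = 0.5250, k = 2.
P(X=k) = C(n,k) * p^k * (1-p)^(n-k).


C(11,2) = 55
p^2 = 0.275625
(1-p)^9 = 0.001231
P = 55 * 0.275625 * 0.001231 = 0.0187

P(X=2) = 0.0187


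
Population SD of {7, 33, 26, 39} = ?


Mean = 26.2500
Variance = 144.6875
SD = sqrt(144.6875) = 12.0286

SD = 12.0286


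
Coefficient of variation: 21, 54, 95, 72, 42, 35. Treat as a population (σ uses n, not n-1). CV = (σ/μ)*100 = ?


Mean = 53.1667
SD = 24.4773
CV = (24.4773/53.1667)*100 = 46.0388%

CV = 46.0388%


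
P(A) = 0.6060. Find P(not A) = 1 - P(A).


P(not A) = 1 - 0.6060 = 0.3940

P(not A) = 0.3940


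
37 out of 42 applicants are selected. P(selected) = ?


P = 37/42 = 0.8810

P = 0.8810


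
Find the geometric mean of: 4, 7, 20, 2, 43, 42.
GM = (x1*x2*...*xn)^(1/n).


Product = 4 × 7 × 20 × 2 × 43 × 42 = 2022720
GM = 2022720^(1/6) = 11.2458

GM = 11.2458


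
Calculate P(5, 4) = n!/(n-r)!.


P(5,4) = 5!/1!
= 120/1
= 120

P(5,4) = 120


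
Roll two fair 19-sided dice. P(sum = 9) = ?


Total outcomes = 19×19 = 361
Favorable (sum = 9): 8
P = 8/361 = 0.0222

P = 0.0222


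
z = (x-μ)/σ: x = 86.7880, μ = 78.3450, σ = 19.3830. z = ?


z = (86.7880 - 78.3450)/19.3830
= 8.4430/19.3830
= 0.4356

z = 0.4356


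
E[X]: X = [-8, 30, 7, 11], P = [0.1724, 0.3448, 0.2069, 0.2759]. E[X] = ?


E[X] = -8*0.1724 + 30*0.3448 + 7*0.2069 + 11*0.2759
= -1.3792 + 10.3440 + 1.4483 + 3.0349
= 13.4480

E[X] = 13.4480


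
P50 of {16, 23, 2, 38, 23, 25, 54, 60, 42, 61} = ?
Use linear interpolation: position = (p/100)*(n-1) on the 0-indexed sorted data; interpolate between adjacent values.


Sorted: 2, 16, 23, 23, 25, 38, 42, 54, 60, 61
n = 10
Index = 50/100 * 9 = 4.5000
Lower = data[4] = 25, Upper = data[5] = 38
P50 = 25 + 0.5000*(13) = 31.5000

P50 = 31.5000


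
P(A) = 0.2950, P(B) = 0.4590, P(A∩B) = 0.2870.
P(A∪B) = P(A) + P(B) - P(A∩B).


P(A∪B) = 0.2950 + 0.4590 - 0.2870
= 0.7540 - 0.2870
= 0.4670

P(A∪B) = 0.4670


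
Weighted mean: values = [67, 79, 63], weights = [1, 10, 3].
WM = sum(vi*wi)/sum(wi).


Numerator = 67*1 + 79*10 + 63*3 = 1046
Denominator = 1 + 10 + 3 = 14
WM = 1046/14 = 74.7143

WM = 74.7143


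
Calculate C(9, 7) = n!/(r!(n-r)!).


C(9,7) = 9!/(7! × 2!)
= 362880/(5040 × 2)
= 36

C(9,7) = 36


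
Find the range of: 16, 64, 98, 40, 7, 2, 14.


Max = 98, Min = 2
Range = 98 - 2 = 96

Range = 96


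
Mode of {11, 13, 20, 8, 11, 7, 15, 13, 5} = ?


Frequencies: 5:1, 7:1, 8:1, 11:2, 13:2, 15:1, 20:1
Max frequency = 2
Mode = 11, 13

Mode = 11, 13


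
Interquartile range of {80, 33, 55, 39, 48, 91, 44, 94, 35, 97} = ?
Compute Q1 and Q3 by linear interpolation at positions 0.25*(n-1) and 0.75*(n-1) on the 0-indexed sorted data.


Sorted: 33, 35, 39, 44, 48, 55, 80, 91, 94, 97
Q1 (25th %ile) = 40.2500
Q3 (75th %ile) = 88.2500
IQR = 88.2500 - 40.2500 = 48.0000

IQR = 48.0000


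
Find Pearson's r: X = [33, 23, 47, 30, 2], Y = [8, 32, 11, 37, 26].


Mean X = 27.0000, Mean Y = 22.8000
SD X = 14.737707, SD Y = 11.443776
Cov = -79.800000
r = -79.800000/(14.737707*11.443776) = -0.4732

r = -0.4732


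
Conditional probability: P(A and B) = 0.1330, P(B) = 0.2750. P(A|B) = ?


P(A|B) = 0.1330/0.2750 = 0.4836

P(A|B) = 0.4836


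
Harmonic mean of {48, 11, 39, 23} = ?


Sum of reciprocals = 1/48 + 1/11 + 1/39 + 1/23 = 0.180862
HM = 4/0.180862 = 22.1163

HM = 22.1163


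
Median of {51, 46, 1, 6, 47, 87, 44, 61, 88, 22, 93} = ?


Sorted: 1, 6, 22, 44, 46, 47, 51, 61, 87, 88, 93
n = 11 (odd)
Middle value = 47

Median = 47


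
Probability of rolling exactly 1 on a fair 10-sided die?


Favorable outcomes (roll = 1): 1
Total outcomes = 10
P = 1/10 = 0.1000

P = 0.1000


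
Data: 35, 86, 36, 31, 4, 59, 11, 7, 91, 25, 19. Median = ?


Sorted: 4, 7, 11, 19, 25, 31, 35, 36, 59, 86, 91
n = 11 (odd)
Middle value = 31

Median = 31


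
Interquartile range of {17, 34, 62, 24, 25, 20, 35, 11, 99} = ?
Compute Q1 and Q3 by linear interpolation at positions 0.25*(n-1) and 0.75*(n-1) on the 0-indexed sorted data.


Sorted: 11, 17, 20, 24, 25, 34, 35, 62, 99
Q1 (25th %ile) = 20.0000
Q3 (75th %ile) = 35.0000
IQR = 35.0000 - 20.0000 = 15.0000

IQR = 15.0000


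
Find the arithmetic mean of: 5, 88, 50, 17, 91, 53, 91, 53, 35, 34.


Sum = 5 + 88 + 50 + 17 + 91 + 53 + 91 + 53 + 35 + 34 = 517
n = 10
Mean = 517/10 = 51.7000

Mean = 51.7000


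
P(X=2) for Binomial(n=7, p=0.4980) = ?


C(7,2) = 21
p^2 = 0.248004
(1-p)^5 = 0.031880
P = 21 * 0.248004 * 0.031880 = 0.1660

P(X=2) = 0.1660


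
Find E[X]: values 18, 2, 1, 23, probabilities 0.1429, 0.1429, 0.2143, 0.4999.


E[X] = 18*0.1429 + 2*0.1429 + 1*0.2143 + 23*0.4999
= 2.5722 + 0.2858 + 0.2143 + 11.4977
= 14.5700

E[X] = 14.5700


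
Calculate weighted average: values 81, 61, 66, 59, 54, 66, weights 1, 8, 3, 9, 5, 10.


Numerator = 81*1 + 61*8 + 66*3 + 59*9 + 54*5 + 66*10 = 2228
Denominator = 1 + 8 + 3 + 9 + 5 + 10 = 36
WM = 2228/36 = 61.8889

WM = 61.8889


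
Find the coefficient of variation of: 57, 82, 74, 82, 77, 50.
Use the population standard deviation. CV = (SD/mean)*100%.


Mean = 70.3333
SD = 12.3918
CV = (12.3918/70.3333)*100 = 17.6186%

CV = 17.6186%


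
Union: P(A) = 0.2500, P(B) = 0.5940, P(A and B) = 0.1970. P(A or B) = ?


P(A∪B) = 0.2500 + 0.5940 - 0.1970
= 0.8440 - 0.1970
= 0.6470

P(A∪B) = 0.6470


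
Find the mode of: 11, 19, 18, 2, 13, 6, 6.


Frequencies: 2:1, 6:2, 11:1, 13:1, 18:1, 19:1
Max frequency = 2
Mode = 6

Mode = 6


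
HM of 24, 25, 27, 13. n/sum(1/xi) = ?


Sum of reciprocals = 1/24 + 1/25 + 1/27 + 1/13 = 0.195627
HM = 4/0.195627 = 20.4471

HM = 20.4471


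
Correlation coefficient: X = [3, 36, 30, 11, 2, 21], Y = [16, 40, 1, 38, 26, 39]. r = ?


Mean X = 17.1667, Mean Y = 26.6667
SD X = 12.928221, SD Y = 14.325579
Cov = 10.055556
r = 10.055556/(12.928221*14.325579) = 0.0543

r = 0.0543


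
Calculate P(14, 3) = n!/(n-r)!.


P(14,3) = 14!/11!
= 87178291200/39916800
= 2184

P(14,3) = 2184


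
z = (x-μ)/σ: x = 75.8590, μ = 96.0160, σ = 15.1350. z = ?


z = (75.8590 - 96.0160)/15.1350
= -20.1570/15.1350
= -1.3318

z = -1.3318


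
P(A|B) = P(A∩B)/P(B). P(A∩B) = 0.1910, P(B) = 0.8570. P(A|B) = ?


P(A|B) = 0.1910/0.8570 = 0.2229

P(A|B) = 0.2229


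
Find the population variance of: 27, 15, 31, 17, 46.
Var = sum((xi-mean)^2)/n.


Mean = 27.2000
Squared deviations: 0.0400, 148.8400, 14.4400, 104.0400, 353.4400
Sum = 620.8000
Variance = 620.8000/5 = 124.1600

Variance = 124.1600


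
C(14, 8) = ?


C(14,8) = 14!/(8! × 6!)
= 87178291200/(40320 × 720)
= 3003

C(14,8) = 3003


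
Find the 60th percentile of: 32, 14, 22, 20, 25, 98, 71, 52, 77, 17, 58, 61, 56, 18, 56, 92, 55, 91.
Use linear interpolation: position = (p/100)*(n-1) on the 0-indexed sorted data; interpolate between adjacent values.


Sorted: 14, 17, 18, 20, 22, 25, 32, 52, 55, 56, 56, 58, 61, 71, 77, 91, 92, 98
n = 18
Index = 60/100 * 17 = 10.2000
Lower = data[10] = 56, Upper = data[11] = 58
P60 = 56 + 0.2000*(2) = 56.4000

P60 = 56.4000


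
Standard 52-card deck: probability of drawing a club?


13 clubs in 52 cards
P = 13/52 = 0.2500

P = 0.2500


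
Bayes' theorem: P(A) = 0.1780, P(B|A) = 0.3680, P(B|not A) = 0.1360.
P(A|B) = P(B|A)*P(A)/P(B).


P(B) = P(B|A)*P(A) + P(B|A')*P(A')
= 0.3680*0.1780 + 0.1360*0.8220
= 0.065504 + 0.111792 = 0.177296
P(A|B) = 0.065504/0.177296 = 0.3695

P(A|B) = 0.3695


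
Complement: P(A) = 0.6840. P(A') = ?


P(not A) = 1 - 0.6840 = 0.3160

P(not A) = 0.3160


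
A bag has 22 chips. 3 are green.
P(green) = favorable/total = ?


P = 3/22 = 0.1364

P = 0.1364


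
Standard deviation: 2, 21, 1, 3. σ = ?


Mean = 6.7500
Variance = 68.1875
SD = sqrt(68.1875) = 8.2576

SD = 8.2576


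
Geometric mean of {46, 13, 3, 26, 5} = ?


Product = 46 × 13 × 3 × 26 × 5 = 233220
GM = 233220^(1/5) = 11.8455

GM = 11.8455


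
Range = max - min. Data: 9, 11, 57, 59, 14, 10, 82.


Max = 82, Min = 9
Range = 82 - 9 = 73

Range = 73


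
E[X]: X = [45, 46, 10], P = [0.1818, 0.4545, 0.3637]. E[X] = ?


E[X] = 45*0.1818 + 46*0.4545 + 10*0.3637
= 8.1810 + 20.9070 + 3.6370
= 32.7250

E[X] = 32.7250


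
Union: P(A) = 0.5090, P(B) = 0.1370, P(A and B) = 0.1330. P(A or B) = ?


P(A∪B) = 0.5090 + 0.1370 - 0.1330
= 0.6460 - 0.1330
= 0.5130

P(A∪B) = 0.5130


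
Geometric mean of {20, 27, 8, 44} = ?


Product = 20 × 27 × 8 × 44 = 190080
GM = 190080^(1/4) = 20.8802

GM = 20.8802


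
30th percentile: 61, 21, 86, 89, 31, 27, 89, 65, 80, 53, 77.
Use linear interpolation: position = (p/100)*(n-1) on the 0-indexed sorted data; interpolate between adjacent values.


Sorted: 21, 27, 31, 53, 61, 65, 77, 80, 86, 89, 89
n = 11
Index = 30/100 * 10 = 3.0000
Lower = data[3] = 53, Upper = data[4] = 61
P30 = 53 + 0*(8) = 53.0000

P30 = 53.0000


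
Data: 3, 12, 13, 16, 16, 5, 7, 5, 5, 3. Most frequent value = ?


Frequencies: 3:2, 5:3, 7:1, 12:1, 13:1, 16:2
Max frequency = 3
Mode = 5

Mode = 5


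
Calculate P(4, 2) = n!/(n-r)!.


P(4,2) = 4!/2!
= 24/2
= 12

P(4,2) = 12


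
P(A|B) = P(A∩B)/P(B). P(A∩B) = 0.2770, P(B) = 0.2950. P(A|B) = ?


P(A|B) = 0.2770/0.2950 = 0.9390

P(A|B) = 0.9390


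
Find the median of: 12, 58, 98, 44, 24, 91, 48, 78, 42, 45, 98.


Sorted: 12, 24, 42, 44, 45, 48, 58, 78, 91, 98, 98
n = 11 (odd)
Middle value = 48

Median = 48


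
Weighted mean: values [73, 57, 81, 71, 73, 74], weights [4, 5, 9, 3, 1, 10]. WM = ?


Numerator = 73*4 + 57*5 + 81*9 + 71*3 + 73*1 + 74*10 = 2332
Denominator = 4 + 5 + 9 + 3 + 1 + 10 = 32
WM = 2332/32 = 72.8750

WM = 72.8750


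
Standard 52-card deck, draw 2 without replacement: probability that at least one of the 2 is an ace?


P(at least one) = 1 - P(none)
P(none) = (48/52) × (47/51) = 0.850679
P(at least one) = 1 - 0.850679 = 0.1493

P = 0.1493


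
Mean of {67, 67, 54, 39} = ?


Sum = 67 + 67 + 54 + 39 = 227
n = 4
Mean = 227/4 = 56.7500

Mean = 56.7500


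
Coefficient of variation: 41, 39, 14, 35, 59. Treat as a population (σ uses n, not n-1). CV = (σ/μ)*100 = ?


Mean = 37.6000
SD = 14.3889
CV = (14.3889/37.6000)*100 = 38.2683%

CV = 38.2683%


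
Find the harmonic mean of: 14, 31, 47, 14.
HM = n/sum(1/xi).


Sum of reciprocals = 1/14 + 1/31 + 1/47 + 1/14 = 0.196392
HM = 4/0.196392 = 20.3674

HM = 20.3674


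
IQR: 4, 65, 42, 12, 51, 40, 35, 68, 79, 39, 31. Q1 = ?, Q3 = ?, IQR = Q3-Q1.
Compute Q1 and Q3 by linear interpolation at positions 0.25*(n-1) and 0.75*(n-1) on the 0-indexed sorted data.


Sorted: 4, 12, 31, 35, 39, 40, 42, 51, 65, 68, 79
Q1 (25th %ile) = 33.0000
Q3 (75th %ile) = 58.0000
IQR = 58.0000 - 33.0000 = 25.0000

IQR = 25.0000


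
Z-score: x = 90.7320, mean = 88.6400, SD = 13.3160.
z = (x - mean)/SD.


z = (90.7320 - 88.6400)/13.3160
= 2.0920/13.3160
= 0.1571

z = 0.1571


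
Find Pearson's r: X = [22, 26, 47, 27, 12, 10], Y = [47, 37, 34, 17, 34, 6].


Mean X = 24.0000, Mean Y = 29.1667
SD X = 12.151817, SD Y = 13.606575
Cov = 53.500000
r = 53.500000/(12.151817*13.606575) = 0.3236

r = 0.3236


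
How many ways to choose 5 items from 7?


C(7,5) = 7!/(5! × 2!)
= 5040/(120 × 2)
= 21

C(7,5) = 21


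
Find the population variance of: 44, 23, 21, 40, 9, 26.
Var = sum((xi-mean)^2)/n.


Mean = 27.1667
Squared deviations: 283.3611, 17.3611, 38.0278, 164.6944, 330.0278, 1.3611
Sum = 834.8333
Variance = 834.8333/6 = 139.1389

Variance = 139.1389


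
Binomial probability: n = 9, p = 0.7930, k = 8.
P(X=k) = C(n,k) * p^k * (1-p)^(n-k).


C(9,8) = 9
p^8 = 0.156382
(1-p)^1 = 0.207000
P = 9 * 0.156382 * 0.207000 = 0.2913

P(X=8) = 0.2913


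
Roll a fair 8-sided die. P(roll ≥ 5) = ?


Favorable outcomes (roll ≥ 5): 4
Total outcomes = 8
P = 4/8 = 0.5000

P = 0.5000


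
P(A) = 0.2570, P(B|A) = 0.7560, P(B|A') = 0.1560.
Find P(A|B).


P(B) = P(B|A)*P(A) + P(B|A')*P(A')
= 0.7560*0.2570 + 0.1560*0.7430
= 0.194292 + 0.115908 = 0.310200
P(A|B) = 0.194292/0.310200 = 0.6263

P(A|B) = 0.6263


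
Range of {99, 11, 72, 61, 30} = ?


Max = 99, Min = 11
Range = 99 - 11 = 88

Range = 88


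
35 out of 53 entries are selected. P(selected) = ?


P = 35/53 = 0.6604

P = 0.6604


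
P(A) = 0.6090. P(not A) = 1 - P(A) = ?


P(not A) = 1 - 0.6090 = 0.3910

P(not A) = 0.3910


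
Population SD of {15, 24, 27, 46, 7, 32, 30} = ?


Mean = 25.8571
Variance = 134.1224
SD = sqrt(134.1224) = 11.5811

SD = 11.5811


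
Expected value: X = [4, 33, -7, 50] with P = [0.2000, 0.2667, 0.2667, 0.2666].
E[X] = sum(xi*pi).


E[X] = 4*0.2000 + 33*0.2667 - 7*0.2667 + 50*0.2666
= 0.8000 + 8.8011 - 1.8669 + 13.3300
= 21.0642

E[X] = 21.0642


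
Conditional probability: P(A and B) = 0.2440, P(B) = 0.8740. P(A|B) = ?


P(A|B) = 0.2440/0.8740 = 0.2792

P(A|B) = 0.2792


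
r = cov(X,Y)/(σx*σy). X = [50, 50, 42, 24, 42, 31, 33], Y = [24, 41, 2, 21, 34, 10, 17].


Mean X = 38.8571, Mean Y = 21.2857
SD X = 9.140625, SD Y = 12.394864
Cov = 49.612245
r = 49.612245/(9.140625*12.394864) = 0.4379

r = 0.4379


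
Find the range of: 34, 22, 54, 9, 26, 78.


Max = 78, Min = 9
Range = 78 - 9 = 69

Range = 69


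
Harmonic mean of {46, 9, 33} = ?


Sum of reciprocals = 1/46 + 1/9 + 1/33 = 0.163153
HM = 3/0.163153 = 18.3876

HM = 18.3876


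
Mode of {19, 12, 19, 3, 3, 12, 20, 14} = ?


Frequencies: 3:2, 12:2, 14:1, 19:2, 20:1
Max frequency = 2
Mode = 3, 12, 19

Mode = 3, 12, 19


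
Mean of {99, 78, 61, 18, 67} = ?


Sum = 99 + 78 + 61 + 18 + 67 = 323
n = 5
Mean = 323/5 = 64.6000

Mean = 64.6000


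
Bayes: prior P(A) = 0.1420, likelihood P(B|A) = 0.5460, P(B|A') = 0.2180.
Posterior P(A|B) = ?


P(B) = P(B|A)*P(A) + P(B|A')*P(A')
= 0.5460*0.1420 + 0.2180*0.8580
= 0.077532 + 0.187044 = 0.264576
P(A|B) = 0.077532/0.264576 = 0.2930

P(A|B) = 0.2930


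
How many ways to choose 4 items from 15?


C(15,4) = 15!/(4! × 11!)
= 1307674368000/(24 × 39916800)
= 1365

C(15,4) = 1365


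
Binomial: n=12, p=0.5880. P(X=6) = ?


C(12,6) = 924
p^6 = 0.041330
(1-p)^6 = 0.004891
P = 924 * 0.041330 * 0.004891 = 0.1868

P(X=6) = 0.1868


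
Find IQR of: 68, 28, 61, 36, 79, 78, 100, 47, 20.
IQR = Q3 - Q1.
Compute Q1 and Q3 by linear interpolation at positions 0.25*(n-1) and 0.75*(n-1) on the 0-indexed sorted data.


Sorted: 20, 28, 36, 47, 61, 68, 78, 79, 100
Q1 (25th %ile) = 36.0000
Q3 (75th %ile) = 78.0000
IQR = 78.0000 - 36.0000 = 42.0000

IQR = 42.0000


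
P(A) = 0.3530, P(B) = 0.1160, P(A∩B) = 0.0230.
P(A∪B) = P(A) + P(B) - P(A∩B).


P(A∪B) = 0.3530 + 0.1160 - 0.0230
= 0.4690 - 0.0230
= 0.4460

P(A∪B) = 0.4460


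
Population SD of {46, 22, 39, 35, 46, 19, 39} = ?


Mean = 35.1429
Variance = 99.8367
SD = sqrt(99.8367) = 9.9918

SD = 9.9918


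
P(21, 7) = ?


P(21,7) = 21!/14!
= 51090942171709440000/87178291200
= 586051200

P(21,7) = 586051200


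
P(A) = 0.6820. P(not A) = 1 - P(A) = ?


P(not A) = 1 - 0.6820 = 0.3180

P(not A) = 0.3180


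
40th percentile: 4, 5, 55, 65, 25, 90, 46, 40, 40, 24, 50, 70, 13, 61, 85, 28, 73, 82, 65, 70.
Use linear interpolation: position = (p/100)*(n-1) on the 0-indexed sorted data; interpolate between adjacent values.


Sorted: 4, 5, 13, 24, 25, 28, 40, 40, 46, 50, 55, 61, 65, 65, 70, 70, 73, 82, 85, 90
n = 20
Index = 40/100 * 19 = 7.6000
Lower = data[7] = 40, Upper = data[8] = 46
P40 = 40 + 0.6000*(6) = 43.6000

P40 = 43.6000


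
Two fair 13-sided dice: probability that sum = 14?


Total outcomes = 13×13 = 169
Favorable (sum = 14): 13
P = 13/169 = 0.0769

P = 0.0769


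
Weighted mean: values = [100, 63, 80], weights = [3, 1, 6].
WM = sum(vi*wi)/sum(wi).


Numerator = 100*3 + 63*1 + 80*6 = 843
Denominator = 3 + 1 + 6 = 10
WM = 843/10 = 84.3000

WM = 84.3000


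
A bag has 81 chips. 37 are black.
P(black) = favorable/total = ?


P = 37/81 = 0.4568

P = 0.4568


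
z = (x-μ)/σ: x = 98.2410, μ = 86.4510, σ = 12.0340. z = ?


z = (98.2410 - 86.4510)/12.0340
= 11.7900/12.0340
= 0.9797

z = 0.9797


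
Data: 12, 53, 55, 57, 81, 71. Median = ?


Sorted: 12, 53, 55, 57, 71, 81
n = 6 (even)
Middle values: 55 and 57
Median = (55+57)/2 = 56.0000

Median = 56.0000


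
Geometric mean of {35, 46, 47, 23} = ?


Product = 35 × 46 × 47 × 23 = 1740410
GM = 1740410^(1/4) = 36.3214

GM = 36.3214


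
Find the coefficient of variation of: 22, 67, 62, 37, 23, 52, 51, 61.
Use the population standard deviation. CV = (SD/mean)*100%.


Mean = 46.8750
SD = 16.4426
CV = (16.4426/46.8750)*100 = 35.0776%

CV = 35.0776%


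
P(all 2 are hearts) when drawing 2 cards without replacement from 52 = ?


P(all hearts) = (13/52) × (12/51)
= 0.0588

P = 0.0588


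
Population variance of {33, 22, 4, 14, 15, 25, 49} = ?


Mean = 23.1429
Squared deviations: 97.1633, 1.3061, 366.4490, 83.5918, 66.3061, 3.4490, 668.5918
Sum = 1286.8571
Variance = 1286.8571/7 = 183.8367

Variance = 183.8367


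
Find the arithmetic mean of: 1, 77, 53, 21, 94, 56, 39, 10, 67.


Sum = 1 + 77 + 53 + 21 + 94 + 56 + 39 + 10 + 67 = 418
n = 9
Mean = 418/9 = 46.4444

Mean = 46.4444


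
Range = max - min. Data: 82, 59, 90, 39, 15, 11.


Max = 90, Min = 11
Range = 90 - 11 = 79

Range = 79


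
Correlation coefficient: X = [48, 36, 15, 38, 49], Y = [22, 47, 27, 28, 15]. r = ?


Mean X = 37.2000, Mean Y = 27.8000
SD X = 12.253979, SD Y = 10.647065
Cov = -43.760000
r = -43.760000/(12.253979*10.647065) = -0.3354

r = -0.3354


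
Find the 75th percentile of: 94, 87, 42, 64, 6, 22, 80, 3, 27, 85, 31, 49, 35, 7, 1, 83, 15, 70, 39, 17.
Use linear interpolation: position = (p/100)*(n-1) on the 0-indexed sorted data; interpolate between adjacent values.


Sorted: 1, 3, 6, 7, 15, 17, 22, 27, 31, 35, 39, 42, 49, 64, 70, 80, 83, 85, 87, 94
n = 20
Index = 75/100 * 19 = 14.2500
Lower = data[14] = 70, Upper = data[15] = 80
P75 = 70 + 0.2500*(10) = 72.5000

P75 = 72.5000


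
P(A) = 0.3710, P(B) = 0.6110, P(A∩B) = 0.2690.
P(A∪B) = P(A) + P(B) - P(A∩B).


P(A∪B) = 0.3710 + 0.6110 - 0.2690
= 0.9820 - 0.2690
= 0.7130

P(A∪B) = 0.7130


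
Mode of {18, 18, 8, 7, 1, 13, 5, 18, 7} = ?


Frequencies: 1:1, 5:1, 7:2, 8:1, 13:1, 18:3
Max frequency = 3
Mode = 18

Mode = 18


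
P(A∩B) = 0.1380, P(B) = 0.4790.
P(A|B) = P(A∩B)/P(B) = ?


P(A|B) = 0.1380/0.4790 = 0.2881

P(A|B) = 0.2881


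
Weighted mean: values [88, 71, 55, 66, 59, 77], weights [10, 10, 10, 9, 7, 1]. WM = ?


Numerator = 88*10 + 71*10 + 55*10 + 66*9 + 59*7 + 77*1 = 3224
Denominator = 10 + 10 + 10 + 9 + 7 + 1 = 47
WM = 3224/47 = 68.5957

WM = 68.5957


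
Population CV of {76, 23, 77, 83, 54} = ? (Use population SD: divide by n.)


Mean = 62.6000
SD = 22.1142
CV = (22.1142/62.6000)*100 = 35.3263%

CV = 35.3263%


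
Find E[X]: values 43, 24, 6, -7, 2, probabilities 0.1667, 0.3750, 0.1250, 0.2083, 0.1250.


E[X] = 43*0.1667 + 24*0.3750 + 6*0.1250 - 7*0.2083 + 2*0.1250
= 7.1681 + 9.0000 + 0.7500 - 1.4581 + 0.2500
= 15.7100

E[X] = 15.7100


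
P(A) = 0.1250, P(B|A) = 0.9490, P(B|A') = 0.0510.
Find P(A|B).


P(B) = P(B|A)*P(A) + P(B|A')*P(A')
= 0.9490*0.1250 + 0.0510*0.8750
= 0.118625 + 0.044625 = 0.163250
P(A|B) = 0.118625/0.163250 = 0.7266

P(A|B) = 0.7266


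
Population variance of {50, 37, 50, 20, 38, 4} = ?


Mean = 33.1667
Squared deviations: 283.3611, 14.6944, 283.3611, 173.3611, 23.3611, 850.6944
Sum = 1628.8333
Variance = 1628.8333/6 = 271.4722

Variance = 271.4722


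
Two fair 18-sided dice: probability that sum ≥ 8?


Total outcomes = 18×18 = 324
Favorable (sum ≥ 8): 303
P = 303/324 = 0.9352

P = 0.9352


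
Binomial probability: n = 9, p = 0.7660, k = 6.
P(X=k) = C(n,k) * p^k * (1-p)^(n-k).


C(9,6) = 84
p^6 = 0.202010
(1-p)^3 = 0.012813
P = 84 * 0.202010 * 0.012813 = 0.2174

P(X=6) = 0.2174


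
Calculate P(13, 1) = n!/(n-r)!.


P(13,1) = 13!/12!
= 6227020800/479001600
= 13

P(13,1) = 13


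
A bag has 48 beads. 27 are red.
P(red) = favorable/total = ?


P = 27/48 = 0.5625

P = 0.5625


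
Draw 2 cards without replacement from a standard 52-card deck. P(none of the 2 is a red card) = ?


P(no red cards) = (26/52) × (25/51)
= 0.2451

P = 0.2451


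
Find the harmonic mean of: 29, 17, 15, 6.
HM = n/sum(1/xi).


Sum of reciprocals = 1/29 + 1/17 + 1/15 + 1/6 = 0.326640
HM = 4/0.326640 = 12.2459

HM = 12.2459


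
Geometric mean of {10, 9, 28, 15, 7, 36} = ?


Product = 10 × 9 × 28 × 15 × 7 × 36 = 9525600
GM = 9525600^(1/6) = 14.5596

GM = 14.5596


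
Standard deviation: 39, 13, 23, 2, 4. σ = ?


Mean = 16.2000
Variance = 185.3600
SD = sqrt(185.3600) = 13.6147

SD = 13.6147


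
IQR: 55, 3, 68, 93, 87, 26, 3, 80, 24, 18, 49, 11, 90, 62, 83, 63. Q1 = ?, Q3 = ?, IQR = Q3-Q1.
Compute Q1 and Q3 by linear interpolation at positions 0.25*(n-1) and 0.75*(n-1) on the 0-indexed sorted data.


Sorted: 3, 3, 11, 18, 24, 26, 49, 55, 62, 63, 68, 80, 83, 87, 90, 93
Q1 (25th %ile) = 22.5000
Q3 (75th %ile) = 80.7500
IQR = 80.7500 - 22.5000 = 58.2500

IQR = 58.2500


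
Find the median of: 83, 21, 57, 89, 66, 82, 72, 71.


Sorted: 21, 57, 66, 71, 72, 82, 83, 89
n = 8 (even)
Middle values: 71 and 72
Median = (71+72)/2 = 71.5000

Median = 71.5000


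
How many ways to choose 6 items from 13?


C(13,6) = 13!/(6! × 7!)
= 6227020800/(720 × 5040)
= 1716

C(13,6) = 1716


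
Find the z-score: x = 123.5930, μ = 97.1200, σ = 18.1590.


z = (123.5930 - 97.1200)/18.1590
= 26.4730/18.1590
= 1.4578

z = 1.4578


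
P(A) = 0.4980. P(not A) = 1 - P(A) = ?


P(not A) = 1 - 0.4980 = 0.5020

P(not A) = 0.5020


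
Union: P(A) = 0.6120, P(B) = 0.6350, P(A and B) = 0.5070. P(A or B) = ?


P(A∪B) = 0.6120 + 0.6350 - 0.5070
= 1.2470 - 0.5070
= 0.7400

P(A∪B) = 0.7400


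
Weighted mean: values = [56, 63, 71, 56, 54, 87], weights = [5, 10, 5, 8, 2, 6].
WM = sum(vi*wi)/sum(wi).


Numerator = 56*5 + 63*10 + 71*5 + 56*8 + 54*2 + 87*6 = 2343
Denominator = 5 + 10 + 5 + 8 + 2 + 6 = 36
WM = 2343/36 = 65.0833

WM = 65.0833


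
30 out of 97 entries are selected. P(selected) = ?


P = 30/97 = 0.3093

P = 0.3093


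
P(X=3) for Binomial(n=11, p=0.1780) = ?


C(11,3) = 165
p^3 = 0.005640
(1-p)^8 = 0.208437
P = 165 * 0.005640 * 0.208437 = 0.1940

P(X=3) = 0.1940


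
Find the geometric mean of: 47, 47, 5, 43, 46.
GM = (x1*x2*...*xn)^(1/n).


Product = 47 × 47 × 5 × 43 × 46 = 21847010
GM = 21847010^(1/5) = 29.3683

GM = 29.3683


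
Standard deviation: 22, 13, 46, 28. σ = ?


Mean = 27.2500
Variance = 145.6875
SD = sqrt(145.6875) = 12.0701

SD = 12.0701


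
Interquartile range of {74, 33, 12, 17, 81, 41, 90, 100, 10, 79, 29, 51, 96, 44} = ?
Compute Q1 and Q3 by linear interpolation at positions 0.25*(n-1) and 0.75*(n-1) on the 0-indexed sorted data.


Sorted: 10, 12, 17, 29, 33, 41, 44, 51, 74, 79, 81, 90, 96, 100
Q1 (25th %ile) = 30.0000
Q3 (75th %ile) = 80.5000
IQR = 80.5000 - 30.0000 = 50.5000

IQR = 50.5000


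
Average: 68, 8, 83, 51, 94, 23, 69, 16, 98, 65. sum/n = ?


Sum = 68 + 8 + 83 + 51 + 94 + 23 + 69 + 16 + 98 + 65 = 575
n = 10
Mean = 575/10 = 57.5000

Mean = 57.5000


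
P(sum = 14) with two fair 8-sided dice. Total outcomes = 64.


Total outcomes = 8×8 = 64
Favorable (sum = 14): 3
P = 3/64 = 0.0469

P = 0.0469


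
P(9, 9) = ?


P(9,9) = 9!/0!
= 362880/1
= 362880

P(9,9) = 362880


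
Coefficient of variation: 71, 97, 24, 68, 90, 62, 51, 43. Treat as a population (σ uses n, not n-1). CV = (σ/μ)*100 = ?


Mean = 63.2500
SD = 22.4708
CV = (22.4708/63.2500)*100 = 35.5270%

CV = 35.5270%


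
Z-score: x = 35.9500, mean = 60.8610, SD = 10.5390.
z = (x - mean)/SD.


z = (35.9500 - 60.8610)/10.5390
= -24.9110/10.5390
= -2.3637

z = -2.3637


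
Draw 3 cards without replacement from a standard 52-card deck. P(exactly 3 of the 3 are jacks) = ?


Hypergeometric: P(X=3) = C(4,3)·C(48,0) / C(52,3)
= 4 × 1 / 22100
= 4/22100 = 0.0002

P = 0.0002


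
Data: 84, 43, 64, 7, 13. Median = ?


Sorted: 7, 13, 43, 64, 84
n = 5 (odd)
Middle value = 43

Median = 43


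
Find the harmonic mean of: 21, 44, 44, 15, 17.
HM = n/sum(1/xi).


Sum of reciprocals = 1/21 + 1/44 + 1/44 + 1/15 + 1/17 = 0.218564
HM = 5/0.218564 = 22.8766

HM = 22.8766


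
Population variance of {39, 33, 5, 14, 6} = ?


Mean = 19.4000
Squared deviations: 384.1600, 184.9600, 207.3600, 29.1600, 179.5600
Sum = 985.2000
Variance = 985.2000/5 = 197.0400

Variance = 197.0400


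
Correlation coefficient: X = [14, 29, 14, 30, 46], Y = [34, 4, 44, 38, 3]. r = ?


Mean X = 26.6000, Mean Y = 24.6000
SD X = 11.926441, SD Y = 17.522557
Cov = -157.160000
r = -157.160000/(11.926441*17.522557) = -0.7520

r = -0.7520


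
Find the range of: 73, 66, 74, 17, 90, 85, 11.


Max = 90, Min = 11
Range = 90 - 11 = 79

Range = 79


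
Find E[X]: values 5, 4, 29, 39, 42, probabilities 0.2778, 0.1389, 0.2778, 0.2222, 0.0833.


E[X] = 5*0.2778 + 4*0.1389 + 29*0.2778 + 39*0.2222 + 42*0.0833
= 1.3890 + 0.5556 + 8.0562 + 8.6658 + 3.4986
= 22.1652

E[X] = 22.1652


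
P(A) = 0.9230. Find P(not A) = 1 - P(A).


P(not A) = 1 - 0.9230 = 0.0770

P(not A) = 0.0770


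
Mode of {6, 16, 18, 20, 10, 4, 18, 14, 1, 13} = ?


Frequencies: 1:1, 4:1, 6:1, 10:1, 13:1, 14:1, 16:1, 18:2, 20:1
Max frequency = 2
Mode = 18

Mode = 18


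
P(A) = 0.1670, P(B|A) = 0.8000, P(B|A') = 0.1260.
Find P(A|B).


P(B) = P(B|A)*P(A) + P(B|A')*P(A')
= 0.8000*0.1670 + 0.1260*0.8330
= 0.133600 + 0.104958 = 0.238558
P(A|B) = 0.133600/0.238558 = 0.5600

P(A|B) = 0.5600


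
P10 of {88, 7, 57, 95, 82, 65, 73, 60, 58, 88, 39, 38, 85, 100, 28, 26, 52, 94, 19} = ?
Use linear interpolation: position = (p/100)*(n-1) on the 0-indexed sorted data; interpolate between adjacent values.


Sorted: 7, 19, 26, 28, 38, 39, 52, 57, 58, 60, 65, 73, 82, 85, 88, 88, 94, 95, 100
n = 19
Index = 10/100 * 18 = 1.8000
Lower = data[1] = 19, Upper = data[2] = 26
P10 = 19 + 0.8000*(7) = 24.6000

P10 = 24.6000


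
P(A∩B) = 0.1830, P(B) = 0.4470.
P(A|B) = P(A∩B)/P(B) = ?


P(A|B) = 0.1830/0.4470 = 0.4094

P(A|B) = 0.4094


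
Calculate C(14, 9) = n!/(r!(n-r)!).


C(14,9) = 14!/(9! × 5!)
= 87178291200/(362880 × 120)
= 2002

C(14,9) = 2002


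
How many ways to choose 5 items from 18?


C(18,5) = 18!/(5! × 13!)
= 6402373705728000/(120 × 6227020800)
= 8568

C(18,5) = 8568


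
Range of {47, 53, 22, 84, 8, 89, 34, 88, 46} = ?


Max = 89, Min = 8
Range = 89 - 8 = 81

Range = 81


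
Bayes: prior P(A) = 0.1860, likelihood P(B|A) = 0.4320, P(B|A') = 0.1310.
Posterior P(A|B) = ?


P(B) = P(B|A)*P(A) + P(B|A')*P(A')
= 0.4320*0.1860 + 0.1310*0.8140
= 0.080352 + 0.106634 = 0.186986
P(A|B) = 0.080352/0.186986 = 0.4297

P(A|B) = 0.4297


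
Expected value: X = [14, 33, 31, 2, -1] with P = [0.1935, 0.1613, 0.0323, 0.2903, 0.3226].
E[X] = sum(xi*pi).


E[X] = 14*0.1935 + 33*0.1613 + 31*0.0323 + 2*0.2903 - 1*0.3226
= 2.7090 + 5.3229 + 1.0013 + 0.5806 - 0.3226
= 9.2912

E[X] = 9.2912


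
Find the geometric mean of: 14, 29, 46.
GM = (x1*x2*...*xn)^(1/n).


Product = 14 × 29 × 46 = 18676
GM = 18676^(1/3) = 26.5315

GM = 26.5315


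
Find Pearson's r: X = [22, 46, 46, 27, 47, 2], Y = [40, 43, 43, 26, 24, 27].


Mean X = 31.6667, Mean Y = 33.8333
SD X = 16.539515, SD Y = 8.274794
Cov = 48.611111
r = 48.611111/(16.539515*8.274794) = 0.3552

r = 0.3552


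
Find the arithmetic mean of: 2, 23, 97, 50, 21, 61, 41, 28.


Sum = 2 + 23 + 97 + 50 + 21 + 61 + 41 + 28 = 323
n = 8
Mean = 323/8 = 40.3750

Mean = 40.3750


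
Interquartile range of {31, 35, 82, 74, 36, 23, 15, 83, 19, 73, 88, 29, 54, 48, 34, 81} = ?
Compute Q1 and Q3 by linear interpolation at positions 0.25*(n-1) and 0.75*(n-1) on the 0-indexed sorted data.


Sorted: 15, 19, 23, 29, 31, 34, 35, 36, 48, 54, 73, 74, 81, 82, 83, 88
Q1 (25th %ile) = 30.5000
Q3 (75th %ile) = 75.7500
IQR = 75.7500 - 30.5000 = 45.2500

IQR = 45.2500


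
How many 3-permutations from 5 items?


P(5,3) = 5!/2!
= 120/2
= 60

P(5,3) = 60


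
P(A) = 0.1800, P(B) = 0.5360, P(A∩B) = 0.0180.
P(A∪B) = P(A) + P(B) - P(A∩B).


P(A∪B) = 0.1800 + 0.5360 - 0.0180
= 0.7160 - 0.0180
= 0.6980

P(A∪B) = 0.6980


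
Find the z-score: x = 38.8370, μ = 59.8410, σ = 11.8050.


z = (38.8370 - 59.8410)/11.8050
= -21.0040/11.8050
= -1.7792

z = -1.7792


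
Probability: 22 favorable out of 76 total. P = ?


P = 22/76 = 0.2895

P = 0.2895


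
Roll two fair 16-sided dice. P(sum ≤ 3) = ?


Total outcomes = 16×16 = 256
Favorable (sum ≤ 3): 3
P = 3/256 = 0.0117

P = 0.0117


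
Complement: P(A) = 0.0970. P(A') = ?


P(not A) = 1 - 0.0970 = 0.9030

P(not A) = 0.9030


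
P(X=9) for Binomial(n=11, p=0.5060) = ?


C(11,9) = 55
p^9 = 0.002174
(1-p)^2 = 0.244036
P = 55 * 0.002174 * 0.244036 = 0.0292

P(X=9) = 0.0292


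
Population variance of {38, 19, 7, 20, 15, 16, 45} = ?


Mean = 22.8571
Squared deviations: 229.3061, 14.8776, 251.4490, 8.1633, 61.7347, 47.0204, 490.3061
Sum = 1102.8571
Variance = 1102.8571/7 = 157.5510

Variance = 157.5510


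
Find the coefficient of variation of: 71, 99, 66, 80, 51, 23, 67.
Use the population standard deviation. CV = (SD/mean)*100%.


Mean = 65.2857
SD = 21.9787
CV = (21.9787/65.2857)*100 = 33.6653%

CV = 33.6653%


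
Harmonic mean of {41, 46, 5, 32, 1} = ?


Sum of reciprocals = 1/41 + 1/46 + 1/5 + 1/32 + 1/1 = 1.277379
HM = 5/1.277379 = 3.9143

HM = 3.9143


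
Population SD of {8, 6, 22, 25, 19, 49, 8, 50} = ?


Mean = 23.3750
Variance = 270.4844
SD = sqrt(270.4844) = 16.4464

SD = 16.4464


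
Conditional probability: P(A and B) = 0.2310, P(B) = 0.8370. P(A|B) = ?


P(A|B) = 0.2310/0.8370 = 0.2760

P(A|B) = 0.2760


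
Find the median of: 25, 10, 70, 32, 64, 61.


Sorted: 10, 25, 32, 61, 64, 70
n = 6 (even)
Middle values: 32 and 61
Median = (32+61)/2 = 46.5000

Median = 46.5000


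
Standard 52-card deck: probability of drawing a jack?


4 jacks in 52 cards
P = 4/52 = 0.0769

P = 0.0769


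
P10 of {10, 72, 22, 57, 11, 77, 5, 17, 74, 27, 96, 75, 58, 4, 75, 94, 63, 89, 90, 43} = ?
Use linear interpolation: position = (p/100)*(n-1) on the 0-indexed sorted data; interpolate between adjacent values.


Sorted: 4, 5, 10, 11, 17, 22, 27, 43, 57, 58, 63, 72, 74, 75, 75, 77, 89, 90, 94, 96
n = 20
Index = 10/100 * 19 = 1.9000
Lower = data[1] = 5, Upper = data[2] = 10
P10 = 5 + 0.9000*(5) = 9.5000

P10 = 9.5000


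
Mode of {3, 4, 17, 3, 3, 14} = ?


Frequencies: 3:3, 4:1, 14:1, 17:1
Max frequency = 3
Mode = 3

Mode = 3


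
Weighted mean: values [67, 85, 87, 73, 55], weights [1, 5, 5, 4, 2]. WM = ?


Numerator = 67*1 + 85*5 + 87*5 + 73*4 + 55*2 = 1329
Denominator = 1 + 5 + 5 + 4 + 2 = 17
WM = 1329/17 = 78.1765

WM = 78.1765


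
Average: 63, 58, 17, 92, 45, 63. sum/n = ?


Sum = 63 + 58 + 17 + 92 + 45 + 63 = 338
n = 6
Mean = 338/6 = 56.3333

Mean = 56.3333


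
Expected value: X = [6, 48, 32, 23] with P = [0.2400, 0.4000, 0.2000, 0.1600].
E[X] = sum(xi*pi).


E[X] = 6*0.2400 + 48*0.4000 + 32*0.2000 + 23*0.1600
= 1.4400 + 19.2000 + 6.4000 + 3.6800
= 30.7200

E[X] = 30.7200


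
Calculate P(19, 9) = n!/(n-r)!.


P(19,9) = 19!/10!
= 121645100408832000/3628800
= 33522128640

P(19,9) = 33522128640


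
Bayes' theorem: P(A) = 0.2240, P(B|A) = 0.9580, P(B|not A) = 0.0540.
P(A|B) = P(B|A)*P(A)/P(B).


P(B) = P(B|A)*P(A) + P(B|A')*P(A')
= 0.9580*0.2240 + 0.0540*0.7760
= 0.214592 + 0.041904 = 0.256496
P(A|B) = 0.214592/0.256496 = 0.8366

P(A|B) = 0.8366


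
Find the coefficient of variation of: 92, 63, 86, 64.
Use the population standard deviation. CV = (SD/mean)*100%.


Mean = 76.2500
SD = 12.9301
CV = (12.9301/76.2500)*100 = 16.9575%

CV = 16.9575%


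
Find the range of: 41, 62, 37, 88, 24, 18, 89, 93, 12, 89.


Max = 93, Min = 12
Range = 93 - 12 = 81

Range = 81


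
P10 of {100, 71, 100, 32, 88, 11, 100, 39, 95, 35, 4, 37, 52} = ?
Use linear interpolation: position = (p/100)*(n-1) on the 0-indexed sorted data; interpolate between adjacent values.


Sorted: 4, 11, 32, 35, 37, 39, 52, 71, 88, 95, 100, 100, 100
n = 13
Index = 10/100 * 12 = 1.2000
Lower = data[1] = 11, Upper = data[2] = 32
P10 = 11 + 0.2000*(21) = 15.2000

P10 = 15.2000


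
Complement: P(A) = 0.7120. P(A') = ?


P(not A) = 1 - 0.7120 = 0.2880

P(not A) = 0.2880


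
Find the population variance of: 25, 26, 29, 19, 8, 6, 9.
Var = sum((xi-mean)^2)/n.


Mean = 17.4286
Squared deviations: 57.3265, 73.4694, 133.8980, 2.4694, 88.8980, 130.6122, 71.0408
Sum = 557.7143
Variance = 557.7143/7 = 79.6735

Variance = 79.6735


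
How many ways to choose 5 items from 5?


C(5,5) = 5!/(5! × 0!)
= 120/(120 × 1)
= 1

C(5,5) = 1


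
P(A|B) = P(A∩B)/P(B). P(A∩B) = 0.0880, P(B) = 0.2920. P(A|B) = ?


P(A|B) = 0.0880/0.2920 = 0.3014

P(A|B) = 0.3014


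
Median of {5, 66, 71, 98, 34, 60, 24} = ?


Sorted: 5, 24, 34, 60, 66, 71, 98
n = 7 (odd)
Middle value = 60

Median = 60


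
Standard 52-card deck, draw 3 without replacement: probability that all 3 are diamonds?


P(all diamonds) = (13/52) × (12/51) × (11/50)
= 0.0129

P = 0.0129


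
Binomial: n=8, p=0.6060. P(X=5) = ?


C(8,5) = 56
p^5 = 0.081727
(1-p)^3 = 0.061163
P = 56 * 0.081727 * 0.061163 = 0.2799

P(X=5) = 0.2799


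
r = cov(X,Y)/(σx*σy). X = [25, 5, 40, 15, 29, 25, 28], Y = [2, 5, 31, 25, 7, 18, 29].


Mean X = 23.8571, Mean Y = 16.7143
SD X = 10.287698, SD Y = 11.170296
Cov = 51.959184
r = 51.959184/(10.287698*11.170296) = 0.4521

r = 0.4521


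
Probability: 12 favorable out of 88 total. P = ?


P = 12/88 = 0.1364

P = 0.1364


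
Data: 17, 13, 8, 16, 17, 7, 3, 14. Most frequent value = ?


Frequencies: 3:1, 7:1, 8:1, 13:1, 14:1, 16:1, 17:2
Max frequency = 2
Mode = 17

Mode = 17


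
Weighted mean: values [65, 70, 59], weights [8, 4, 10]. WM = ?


Numerator = 65*8 + 70*4 + 59*10 = 1390
Denominator = 8 + 4 + 10 = 22
WM = 1390/22 = 63.1818

WM = 63.1818


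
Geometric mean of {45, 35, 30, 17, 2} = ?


Product = 45 × 35 × 30 × 17 × 2 = 1606500
GM = 1606500^(1/5) = 17.4251

GM = 17.4251


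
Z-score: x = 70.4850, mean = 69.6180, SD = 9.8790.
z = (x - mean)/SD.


z = (70.4850 - 69.6180)/9.8790
= 0.8670/9.8790
= 0.0878

z = 0.0878


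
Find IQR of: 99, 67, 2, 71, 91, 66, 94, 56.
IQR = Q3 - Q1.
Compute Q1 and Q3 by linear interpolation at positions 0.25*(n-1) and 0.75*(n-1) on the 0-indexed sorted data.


Sorted: 2, 56, 66, 67, 71, 91, 94, 99
Q1 (25th %ile) = 63.5000
Q3 (75th %ile) = 91.7500
IQR = 91.7500 - 63.5000 = 28.2500

IQR = 28.2500


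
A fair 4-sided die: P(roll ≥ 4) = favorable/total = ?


Favorable outcomes (roll ≥ 4): 1
Total outcomes = 4
P = 1/4 = 0.2500

P = 0.2500


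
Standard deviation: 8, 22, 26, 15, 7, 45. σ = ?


Mean = 20.5000
Variance = 166.9167
SD = sqrt(166.9167) = 12.9196

SD = 12.9196


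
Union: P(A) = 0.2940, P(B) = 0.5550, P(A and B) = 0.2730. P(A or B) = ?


P(A∪B) = 0.2940 + 0.5550 - 0.2730
= 0.8490 - 0.2730
= 0.5760

P(A∪B) = 0.5760


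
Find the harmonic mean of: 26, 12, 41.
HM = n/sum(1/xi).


Sum of reciprocals = 1/26 + 1/12 + 1/41 = 0.146185
HM = 3/0.146185 = 20.5219

HM = 20.5219


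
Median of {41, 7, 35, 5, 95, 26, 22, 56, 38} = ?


Sorted: 5, 7, 22, 26, 35, 38, 41, 56, 95
n = 9 (odd)
Middle value = 35

Median = 35


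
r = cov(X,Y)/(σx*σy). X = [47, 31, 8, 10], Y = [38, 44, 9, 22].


Mean X = 24.0000, Mean Y = 28.2500
SD X = 16.046807, SD Y = 13.718145
Cov = 182.500000
r = 182.500000/(16.046807*13.718145) = 0.8290

r = 0.8290


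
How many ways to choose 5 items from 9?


C(9,5) = 9!/(5! × 4!)
= 362880/(120 × 24)
= 126

C(9,5) = 126


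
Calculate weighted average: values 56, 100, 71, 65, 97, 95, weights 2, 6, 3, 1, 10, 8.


Numerator = 56*2 + 100*6 + 71*3 + 65*1 + 97*10 + 95*8 = 2720
Denominator = 2 + 6 + 3 + 1 + 10 + 8 = 30
WM = 2720/30 = 90.6667

WM = 90.6667


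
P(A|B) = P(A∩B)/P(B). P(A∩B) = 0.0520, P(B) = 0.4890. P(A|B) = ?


P(A|B) = 0.0520/0.4890 = 0.1063

P(A|B) = 0.1063


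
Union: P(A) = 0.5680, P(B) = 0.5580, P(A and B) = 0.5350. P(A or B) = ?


P(A∪B) = 0.5680 + 0.5580 - 0.5350
= 1.1260 - 0.5350
= 0.5910

P(A∪B) = 0.5910


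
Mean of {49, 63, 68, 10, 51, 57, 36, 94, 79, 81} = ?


Sum = 49 + 63 + 68 + 10 + 51 + 57 + 36 + 94 + 79 + 81 = 588
n = 10
Mean = 588/10 = 58.8000

Mean = 58.8000


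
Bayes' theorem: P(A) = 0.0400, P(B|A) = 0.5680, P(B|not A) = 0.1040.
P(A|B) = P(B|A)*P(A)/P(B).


P(B) = P(B|A)*P(A) + P(B|A')*P(A')
= 0.5680*0.0400 + 0.1040*0.9600
= 0.022720 + 0.099840 = 0.122560
P(A|B) = 0.022720/0.122560 = 0.1854

P(A|B) = 0.1854


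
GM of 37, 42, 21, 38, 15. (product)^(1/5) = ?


Product = 37 × 42 × 21 × 38 × 15 = 18601380
GM = 18601380^(1/5) = 28.4387

GM = 28.4387


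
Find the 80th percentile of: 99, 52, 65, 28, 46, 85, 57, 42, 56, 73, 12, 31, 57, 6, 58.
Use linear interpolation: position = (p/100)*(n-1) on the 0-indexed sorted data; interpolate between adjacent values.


Sorted: 6, 12, 28, 31, 42, 46, 52, 56, 57, 57, 58, 65, 73, 85, 99
n = 15
Index = 80/100 * 14 = 11.2000
Lower = data[11] = 65, Upper = data[12] = 73
P80 = 65 + 0.2000*(8) = 66.6000

P80 = 66.6000


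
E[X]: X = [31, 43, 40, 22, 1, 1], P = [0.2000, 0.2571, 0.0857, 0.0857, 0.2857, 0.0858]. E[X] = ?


E[X] = 31*0.2000 + 43*0.2571 + 40*0.0857 + 22*0.0857 + 1*0.2857 + 1*0.0858
= 6.2000 + 11.0553 + 3.4280 + 1.8854 + 0.2857 + 0.0858
= 22.9402

E[X] = 22.9402


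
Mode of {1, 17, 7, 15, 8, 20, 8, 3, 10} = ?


Frequencies: 1:1, 3:1, 7:1, 8:2, 10:1, 15:1, 17:1, 20:1
Max frequency = 2
Mode = 8

Mode = 8


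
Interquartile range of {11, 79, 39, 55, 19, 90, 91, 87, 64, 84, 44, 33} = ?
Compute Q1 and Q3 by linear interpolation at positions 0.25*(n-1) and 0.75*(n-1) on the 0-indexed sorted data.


Sorted: 11, 19, 33, 39, 44, 55, 64, 79, 84, 87, 90, 91
Q1 (25th %ile) = 37.5000
Q3 (75th %ile) = 84.7500
IQR = 84.7500 - 37.5000 = 47.2500

IQR = 47.2500


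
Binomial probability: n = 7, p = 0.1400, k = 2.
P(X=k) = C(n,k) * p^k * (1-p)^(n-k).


C(7,2) = 21
p^2 = 0.019600
(1-p)^5 = 0.470427
P = 21 * 0.019600 * 0.470427 = 0.1936

P(X=2) = 0.1936


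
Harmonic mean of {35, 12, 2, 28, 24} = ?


Sum of reciprocals = 1/35 + 1/12 + 1/2 + 1/28 + 1/24 = 0.689286
HM = 5/0.689286 = 7.2539

HM = 7.2539


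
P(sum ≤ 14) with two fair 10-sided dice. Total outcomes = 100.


Total outcomes = 10×10 = 100
Favorable (sum ≤ 14): 79
P = 79/100 = 0.7900

P = 0.7900


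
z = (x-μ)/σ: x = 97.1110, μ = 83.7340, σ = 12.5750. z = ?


z = (97.1110 - 83.7340)/12.5750
= 13.3770/12.5750
= 1.0638

z = 1.0638


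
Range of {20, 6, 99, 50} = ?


Max = 99, Min = 6
Range = 99 - 6 = 93

Range = 93


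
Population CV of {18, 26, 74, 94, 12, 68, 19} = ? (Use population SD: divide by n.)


Mean = 44.4286
SD = 30.7611
CV = (30.7611/44.4286)*100 = 69.2372%

CV = 69.2372%
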